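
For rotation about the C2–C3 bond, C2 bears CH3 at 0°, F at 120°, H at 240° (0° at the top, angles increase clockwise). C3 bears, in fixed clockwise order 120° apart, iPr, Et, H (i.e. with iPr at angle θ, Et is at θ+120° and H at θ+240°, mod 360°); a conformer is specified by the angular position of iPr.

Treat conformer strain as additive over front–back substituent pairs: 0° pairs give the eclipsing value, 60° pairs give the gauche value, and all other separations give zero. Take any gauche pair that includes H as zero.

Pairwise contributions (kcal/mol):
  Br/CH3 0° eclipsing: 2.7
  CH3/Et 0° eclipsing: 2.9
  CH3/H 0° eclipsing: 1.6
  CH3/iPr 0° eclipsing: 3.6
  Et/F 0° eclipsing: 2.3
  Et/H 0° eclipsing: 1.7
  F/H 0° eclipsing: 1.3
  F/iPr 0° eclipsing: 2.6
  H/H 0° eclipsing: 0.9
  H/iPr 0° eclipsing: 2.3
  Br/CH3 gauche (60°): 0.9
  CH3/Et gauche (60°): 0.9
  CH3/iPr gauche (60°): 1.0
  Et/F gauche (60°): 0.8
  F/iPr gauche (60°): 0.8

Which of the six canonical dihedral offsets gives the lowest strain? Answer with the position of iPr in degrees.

iPr at 0° (eclipsed): CH3(0°)/iPr(0°) eclipsed 3.6; F(120°)/Et(120°) eclipsed 2.3; H(240°)/H(240°) eclipsed 0.9 → 6.8 kcal/mol.
iPr at 60° (staggered): CH3(0°)/iPr(60°) gauche 1.0; F(120°)/iPr(60°) gauche 0.8; F(120°)/Et(180°) gauche 0.8 → 2.6 kcal/mol.
iPr at 120° (eclipsed): CH3(0°)/H(0°) eclipsed 1.6; F(120°)/iPr(120°) eclipsed 2.6; H(240°)/Et(240°) eclipsed 1.7 → 5.9 kcal/mol.
iPr at 180° (staggered): CH3(0°)/Et(300°) gauche 0.9; F(120°)/iPr(180°) gauche 0.8 → 1.7 kcal/mol.
iPr at 240° (eclipsed): CH3(0°)/Et(0°) eclipsed 2.9; F(120°)/H(120°) eclipsed 1.3; H(240°)/iPr(240°) eclipsed 2.3 → 6.5 kcal/mol.
iPr at 300° (staggered): CH3(0°)/iPr(300°) gauche 1.0; CH3(0°)/Et(60°) gauche 0.9; F(120°)/Et(60°) gauche 0.8 → 2.7 kcal/mol.
The minimum (1.7 kcal/mol) occurs with iPr at 180°.

180°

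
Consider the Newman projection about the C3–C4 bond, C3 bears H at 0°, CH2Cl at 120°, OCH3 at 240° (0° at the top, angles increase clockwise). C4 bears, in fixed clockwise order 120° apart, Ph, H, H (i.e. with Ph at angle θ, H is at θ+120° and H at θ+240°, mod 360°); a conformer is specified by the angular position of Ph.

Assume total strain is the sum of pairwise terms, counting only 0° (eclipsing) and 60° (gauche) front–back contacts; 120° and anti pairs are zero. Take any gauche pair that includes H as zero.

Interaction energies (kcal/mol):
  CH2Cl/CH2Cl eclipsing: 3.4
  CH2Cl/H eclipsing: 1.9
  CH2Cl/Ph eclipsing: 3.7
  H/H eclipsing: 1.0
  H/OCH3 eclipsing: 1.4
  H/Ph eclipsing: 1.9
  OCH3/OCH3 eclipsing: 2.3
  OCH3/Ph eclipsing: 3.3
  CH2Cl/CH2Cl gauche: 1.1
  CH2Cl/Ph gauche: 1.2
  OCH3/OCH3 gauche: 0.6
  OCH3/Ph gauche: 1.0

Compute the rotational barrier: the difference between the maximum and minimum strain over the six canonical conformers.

5.2 kcal/mol

Ph at 0° (eclipsed): H–Ph eclipsed, CH2Cl–H eclipsed, OCH3–H eclipsed; 1.9 + 1.9 + 1.4 = 5.2 kcal/mol.
Ph at 60° (staggered): CH2Cl–Ph gauche; 1.2 = 1.2 kcal/mol.
Ph at 120° (eclipsed): H–H eclipsed, CH2Cl–Ph eclipsed, OCH3–H eclipsed; 1.0 + 3.7 + 1.4 = 6.1 kcal/mol.
Ph at 180° (staggered): CH2Cl–Ph gauche, OCH3–Ph gauche; 1.2 + 1.0 = 2.2 kcal/mol.
Ph at 240° (eclipsed): H–H eclipsed, CH2Cl–H eclipsed, OCH3–Ph eclipsed; 1.0 + 1.9 + 3.3 = 6.2 kcal/mol.
Ph at 300° (staggered): OCH3–Ph gauche; 1.0 = 1.0 kcal/mol.
Max at 240° (6.2 kcal/mol), min at 300° (1.0 kcal/mol); barrier = 5.2 kcal/mol.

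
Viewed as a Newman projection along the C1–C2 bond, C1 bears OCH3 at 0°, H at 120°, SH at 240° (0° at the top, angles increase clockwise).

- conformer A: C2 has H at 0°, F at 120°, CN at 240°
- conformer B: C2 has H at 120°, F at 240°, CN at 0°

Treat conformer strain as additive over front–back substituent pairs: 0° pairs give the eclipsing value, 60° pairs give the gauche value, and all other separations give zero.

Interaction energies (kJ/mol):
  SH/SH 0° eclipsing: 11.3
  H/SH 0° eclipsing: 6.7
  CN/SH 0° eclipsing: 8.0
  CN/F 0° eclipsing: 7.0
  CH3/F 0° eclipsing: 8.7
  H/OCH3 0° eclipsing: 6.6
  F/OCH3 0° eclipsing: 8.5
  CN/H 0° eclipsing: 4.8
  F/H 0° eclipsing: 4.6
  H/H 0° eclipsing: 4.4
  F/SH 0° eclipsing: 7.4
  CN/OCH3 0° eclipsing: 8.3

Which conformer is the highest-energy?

B

A (eclipsed): OCH3(0°)/H(0°) eclipsed 6.6; H(120°)/F(120°) eclipsed 4.6; SH(240°)/CN(240°) eclipsed 8.0 → 19.2 kJ/mol.
B (eclipsed): OCH3(0°)/CN(0°) eclipsed 8.3; H(120°)/H(120°) eclipsed 4.4; SH(240°)/F(240°) eclipsed 7.4 → 20.1 kJ/mol.
B has the highest total (20.1 kJ/mol).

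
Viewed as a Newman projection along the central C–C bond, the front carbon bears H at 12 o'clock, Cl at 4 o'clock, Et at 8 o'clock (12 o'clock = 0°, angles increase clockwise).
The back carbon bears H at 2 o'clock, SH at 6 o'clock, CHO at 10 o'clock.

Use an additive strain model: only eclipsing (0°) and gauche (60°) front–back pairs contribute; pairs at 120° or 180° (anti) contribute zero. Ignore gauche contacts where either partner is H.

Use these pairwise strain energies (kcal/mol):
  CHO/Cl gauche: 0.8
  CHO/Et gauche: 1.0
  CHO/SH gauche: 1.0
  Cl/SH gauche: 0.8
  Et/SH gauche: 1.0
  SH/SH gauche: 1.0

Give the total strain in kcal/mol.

This conformer (staggered): Cl(120°)/SH(180°) gauche 0.8; Et(240°)/SH(180°) gauche 1.0; Et(240°)/CHO(300°) gauche 1.0 → 2.8 kcal/mol.

2.8 kcal/mol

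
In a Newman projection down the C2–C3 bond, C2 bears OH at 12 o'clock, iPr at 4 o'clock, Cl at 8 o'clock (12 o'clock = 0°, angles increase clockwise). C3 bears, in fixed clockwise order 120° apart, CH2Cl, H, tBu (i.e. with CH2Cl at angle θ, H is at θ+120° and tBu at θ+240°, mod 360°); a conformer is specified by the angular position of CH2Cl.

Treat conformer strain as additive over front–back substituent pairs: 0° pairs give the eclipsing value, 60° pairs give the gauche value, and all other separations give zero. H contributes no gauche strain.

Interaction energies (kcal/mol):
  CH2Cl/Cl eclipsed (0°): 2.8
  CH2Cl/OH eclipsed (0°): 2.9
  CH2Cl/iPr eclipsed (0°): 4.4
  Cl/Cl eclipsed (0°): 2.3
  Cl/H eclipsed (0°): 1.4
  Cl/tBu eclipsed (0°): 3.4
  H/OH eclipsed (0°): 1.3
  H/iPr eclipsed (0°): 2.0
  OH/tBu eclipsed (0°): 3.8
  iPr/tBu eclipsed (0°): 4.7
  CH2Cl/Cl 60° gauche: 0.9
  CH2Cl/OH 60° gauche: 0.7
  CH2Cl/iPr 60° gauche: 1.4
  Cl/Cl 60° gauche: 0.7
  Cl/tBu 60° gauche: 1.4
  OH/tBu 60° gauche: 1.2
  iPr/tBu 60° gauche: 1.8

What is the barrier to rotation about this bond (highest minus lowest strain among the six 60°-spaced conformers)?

CH2Cl at 0° (eclipsed): OH–CH2Cl eclipsed, iPr–H eclipsed, Cl–tBu eclipsed; 2.9 + 2.0 + 3.4 = 8.3 kcal/mol.
CH2Cl at 60° (staggered): OH–CH2Cl gauche, OH–tBu gauche, iPr–CH2Cl gauche, Cl–tBu gauche; 0.7 + 1.2 + 1.4 + 1.4 = 4.7 kcal/mol.
CH2Cl at 120° (eclipsed): OH–tBu eclipsed, iPr–CH2Cl eclipsed, Cl–H eclipsed; 3.8 + 4.4 + 1.4 = 9.6 kcal/mol.
CH2Cl at 180° (staggered): OH–tBu gauche, iPr–CH2Cl gauche, iPr–tBu gauche, Cl–CH2Cl gauche; 1.2 + 1.4 + 1.8 + 0.9 = 5.3 kcal/mol.
CH2Cl at 240° (eclipsed): OH–H eclipsed, iPr–tBu eclipsed, Cl–CH2Cl eclipsed; 1.3 + 4.7 + 2.8 = 8.8 kcal/mol.
CH2Cl at 300° (staggered): OH–CH2Cl gauche, iPr–tBu gauche, Cl–CH2Cl gauche, Cl–tBu gauche; 0.7 + 1.8 + 0.9 + 1.4 = 4.8 kcal/mol.
Max at 120° (9.6 kcal/mol), min at 60° (4.7 kcal/mol); barrier = 4.9 kcal/mol.

4.9 kcal/mol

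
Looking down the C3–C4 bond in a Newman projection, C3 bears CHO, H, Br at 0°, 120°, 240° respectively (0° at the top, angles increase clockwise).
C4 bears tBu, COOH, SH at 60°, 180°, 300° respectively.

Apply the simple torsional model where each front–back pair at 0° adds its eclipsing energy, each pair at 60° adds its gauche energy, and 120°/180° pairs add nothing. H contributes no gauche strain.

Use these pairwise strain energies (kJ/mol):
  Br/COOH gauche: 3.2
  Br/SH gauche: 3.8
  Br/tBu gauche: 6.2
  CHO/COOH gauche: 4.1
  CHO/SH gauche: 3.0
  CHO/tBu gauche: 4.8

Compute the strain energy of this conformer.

This conformer (staggered): CHO(0°)/tBu(60°) gauche 4.8; CHO(0°)/SH(300°) gauche 3.0; Br(240°)/COOH(180°) gauche 3.2; Br(240°)/SH(300°) gauche 3.8 → 14.8 kJ/mol.

14.8 kJ/mol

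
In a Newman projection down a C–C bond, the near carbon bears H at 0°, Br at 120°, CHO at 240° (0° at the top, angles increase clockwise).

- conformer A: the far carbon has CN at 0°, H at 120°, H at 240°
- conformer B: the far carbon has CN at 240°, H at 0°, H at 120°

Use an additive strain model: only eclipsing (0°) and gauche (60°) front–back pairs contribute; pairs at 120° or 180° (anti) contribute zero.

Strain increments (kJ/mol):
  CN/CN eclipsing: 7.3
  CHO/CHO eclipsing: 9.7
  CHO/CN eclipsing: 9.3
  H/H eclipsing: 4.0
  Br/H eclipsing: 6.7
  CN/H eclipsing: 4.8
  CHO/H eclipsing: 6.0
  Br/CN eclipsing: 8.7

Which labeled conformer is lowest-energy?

A is eclipsed. H at 0° is eclipsed with CN at 0° (4.8); Br at 120° is eclipsed with H at 120° (6.7); CHO at 240° is eclipsed with H at 240° (6.0). Total 17.5 kJ/mol.
B is eclipsed. H at 0° is eclipsed with H at 0° (4.0); Br at 120° is eclipsed with H at 120° (6.7); CHO at 240° is eclipsed with CN at 240° (9.3). Total 20.0 kJ/mol.
A has the lowest total (17.5 kJ/mol).

A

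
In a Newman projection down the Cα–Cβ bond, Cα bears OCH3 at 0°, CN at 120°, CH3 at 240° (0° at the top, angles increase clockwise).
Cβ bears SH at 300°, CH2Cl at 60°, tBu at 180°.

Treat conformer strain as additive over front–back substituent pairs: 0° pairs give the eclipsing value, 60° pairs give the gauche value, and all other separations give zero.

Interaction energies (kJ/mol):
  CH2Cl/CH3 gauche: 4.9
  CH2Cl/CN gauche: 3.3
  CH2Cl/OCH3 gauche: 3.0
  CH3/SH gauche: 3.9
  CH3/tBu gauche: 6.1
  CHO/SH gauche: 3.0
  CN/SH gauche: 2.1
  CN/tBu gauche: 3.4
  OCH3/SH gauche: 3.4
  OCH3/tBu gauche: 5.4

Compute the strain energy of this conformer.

This conformer (staggered): OCH3(0°)/SH(300°) gauche 3.4; OCH3(0°)/CH2Cl(60°) gauche 3.0; CN(120°)/CH2Cl(60°) gauche 3.3; CN(120°)/tBu(180°) gauche 3.4; CH3(240°)/SH(300°) gauche 3.9; CH3(240°)/tBu(180°) gauche 6.1 → 23.1 kJ/mol.

23.1 kJ/mol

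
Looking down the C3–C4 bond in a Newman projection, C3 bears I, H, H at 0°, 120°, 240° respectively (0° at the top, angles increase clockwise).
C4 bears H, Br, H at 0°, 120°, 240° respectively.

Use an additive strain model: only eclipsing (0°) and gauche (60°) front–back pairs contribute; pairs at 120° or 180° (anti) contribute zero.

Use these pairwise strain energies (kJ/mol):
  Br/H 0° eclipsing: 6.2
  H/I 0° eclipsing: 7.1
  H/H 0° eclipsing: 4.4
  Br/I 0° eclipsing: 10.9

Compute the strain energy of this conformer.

This conformer is eclipsed. I at 0° is eclipsed with H at 0° (7.1); H at 120° is eclipsed with Br at 120° (6.2); H at 240° is eclipsed with H at 240° (4.4). Total 17.7 kJ/mol.

17.7 kJ/mol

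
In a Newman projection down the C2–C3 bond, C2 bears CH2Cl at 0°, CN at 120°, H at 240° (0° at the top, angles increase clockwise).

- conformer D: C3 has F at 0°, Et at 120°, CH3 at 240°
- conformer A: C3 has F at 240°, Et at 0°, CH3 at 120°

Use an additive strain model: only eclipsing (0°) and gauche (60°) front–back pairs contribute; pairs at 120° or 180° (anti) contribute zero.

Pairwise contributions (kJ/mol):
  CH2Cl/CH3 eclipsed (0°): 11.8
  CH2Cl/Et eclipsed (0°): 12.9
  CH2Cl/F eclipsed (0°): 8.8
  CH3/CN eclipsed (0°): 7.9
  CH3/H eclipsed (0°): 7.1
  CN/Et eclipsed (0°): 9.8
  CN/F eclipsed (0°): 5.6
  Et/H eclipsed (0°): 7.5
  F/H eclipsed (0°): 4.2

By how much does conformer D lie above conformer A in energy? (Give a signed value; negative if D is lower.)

+0.7 kJ/mol

D (eclipsed): CH2Cl(0°)/F(0°) eclipsed 8.8; CN(120°)/Et(120°) eclipsed 9.8; H(240°)/CH3(240°) eclipsed 7.1 → 25.7 kJ/mol.
A (eclipsed): CH2Cl(0°)/Et(0°) eclipsed 12.9; CN(120°)/CH3(120°) eclipsed 7.9; H(240°)/F(240°) eclipsed 4.2 → 25.0 kJ/mol.
E(D) − E(A) = 25.7 − 25.0 = +0.7 kJ/mol.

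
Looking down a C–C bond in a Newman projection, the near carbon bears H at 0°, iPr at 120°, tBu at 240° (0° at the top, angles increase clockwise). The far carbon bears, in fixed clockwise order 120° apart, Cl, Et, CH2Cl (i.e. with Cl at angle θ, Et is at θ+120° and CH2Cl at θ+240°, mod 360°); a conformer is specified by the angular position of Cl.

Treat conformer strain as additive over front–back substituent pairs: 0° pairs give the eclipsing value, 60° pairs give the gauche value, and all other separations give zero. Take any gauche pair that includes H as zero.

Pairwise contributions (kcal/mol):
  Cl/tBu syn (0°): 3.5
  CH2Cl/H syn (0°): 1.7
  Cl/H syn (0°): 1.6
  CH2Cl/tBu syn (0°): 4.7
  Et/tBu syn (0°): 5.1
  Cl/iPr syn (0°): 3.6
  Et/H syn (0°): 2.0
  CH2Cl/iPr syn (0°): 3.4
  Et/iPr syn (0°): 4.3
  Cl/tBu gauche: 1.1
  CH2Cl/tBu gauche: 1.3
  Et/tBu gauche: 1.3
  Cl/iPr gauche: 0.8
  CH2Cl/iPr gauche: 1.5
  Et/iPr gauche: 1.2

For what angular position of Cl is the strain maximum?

Cl at 0° (eclipsed): H–Cl eclipsed, iPr–Et eclipsed, tBu–CH2Cl eclipsed; 1.6 + 4.3 + 4.7 = 10.6 kcal/mol.
Cl at 60° (staggered): iPr–Cl gauche, iPr–Et gauche, tBu–Et gauche, tBu–CH2Cl gauche; 0.8 + 1.2 + 1.3 + 1.3 = 4.6 kcal/mol.
Cl at 120° (eclipsed): H–CH2Cl eclipsed, iPr–Cl eclipsed, tBu–Et eclipsed; 1.7 + 3.6 + 5.1 = 10.4 kcal/mol.
Cl at 180° (staggered): iPr–Cl gauche, iPr–CH2Cl gauche, tBu–Cl gauche, tBu–Et gauche; 0.8 + 1.5 + 1.1 + 1.3 = 4.7 kcal/mol.
Cl at 240° (eclipsed): H–Et eclipsed, iPr–CH2Cl eclipsed, tBu–Cl eclipsed; 2.0 + 3.4 + 3.5 = 8.9 kcal/mol.
Cl at 300° (staggered): iPr–Et gauche, iPr–CH2Cl gauche, tBu–Cl gauche, tBu–CH2Cl gauche; 1.2 + 1.5 + 1.1 + 1.3 = 5.1 kcal/mol.
The maximum (10.6 kcal/mol) occurs with Cl at 0°.

0°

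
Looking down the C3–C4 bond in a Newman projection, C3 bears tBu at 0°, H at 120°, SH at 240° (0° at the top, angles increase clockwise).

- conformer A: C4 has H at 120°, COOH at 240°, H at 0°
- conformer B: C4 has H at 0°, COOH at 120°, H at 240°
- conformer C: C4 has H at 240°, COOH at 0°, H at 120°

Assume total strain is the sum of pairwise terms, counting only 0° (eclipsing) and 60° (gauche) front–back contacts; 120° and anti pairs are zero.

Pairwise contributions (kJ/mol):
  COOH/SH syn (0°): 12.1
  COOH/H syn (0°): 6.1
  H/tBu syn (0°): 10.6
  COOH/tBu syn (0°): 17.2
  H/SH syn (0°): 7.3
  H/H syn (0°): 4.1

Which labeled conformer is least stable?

A (eclipsed): tBu–H eclipsed, H–H eclipsed, SH–COOH eclipsed; 10.6 + 4.1 + 12.1 = 26.8 kJ/mol.
B (eclipsed): tBu–H eclipsed, H–COOH eclipsed, SH–H eclipsed; 10.6 + 6.1 + 7.3 = 24.0 kJ/mol.
C (eclipsed): tBu–COOH eclipsed, H–H eclipsed, SH–H eclipsed; 17.2 + 4.1 + 7.3 = 28.6 kJ/mol.
C has the highest total (28.6 kJ/mol).

C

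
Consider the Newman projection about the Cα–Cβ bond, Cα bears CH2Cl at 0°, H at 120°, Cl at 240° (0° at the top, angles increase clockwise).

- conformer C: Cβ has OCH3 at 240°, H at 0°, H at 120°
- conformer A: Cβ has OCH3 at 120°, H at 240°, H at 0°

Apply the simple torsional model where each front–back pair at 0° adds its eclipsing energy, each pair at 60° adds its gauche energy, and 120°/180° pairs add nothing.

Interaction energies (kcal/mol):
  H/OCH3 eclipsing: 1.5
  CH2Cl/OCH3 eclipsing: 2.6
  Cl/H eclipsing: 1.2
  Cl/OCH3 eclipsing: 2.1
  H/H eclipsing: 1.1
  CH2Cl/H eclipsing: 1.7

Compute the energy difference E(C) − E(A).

+0.5 kcal/mol

C (eclipsed): CH2Cl(0°)/H(0°) eclipsed 1.7; H(120°)/H(120°) eclipsed 1.1; Cl(240°)/OCH3(240°) eclipsed 2.1 → 4.9 kcal/mol.
A (eclipsed): CH2Cl(0°)/H(0°) eclipsed 1.7; H(120°)/OCH3(120°) eclipsed 1.5; Cl(240°)/H(240°) eclipsed 1.2 → 4.4 kcal/mol.
E(C) − E(A) = 4.9 − 4.4 = +0.5 kcal/mol.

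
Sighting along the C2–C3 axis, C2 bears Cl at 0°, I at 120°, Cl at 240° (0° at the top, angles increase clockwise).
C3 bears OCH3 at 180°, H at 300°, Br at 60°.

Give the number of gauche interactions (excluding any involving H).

Non-H gauche pairs: Cl(0°)/Br(60°); I(120°)/OCH3(180°); I(120°)/Br(60°); Cl(240°)/OCH3(180°) — 4 interactions.

4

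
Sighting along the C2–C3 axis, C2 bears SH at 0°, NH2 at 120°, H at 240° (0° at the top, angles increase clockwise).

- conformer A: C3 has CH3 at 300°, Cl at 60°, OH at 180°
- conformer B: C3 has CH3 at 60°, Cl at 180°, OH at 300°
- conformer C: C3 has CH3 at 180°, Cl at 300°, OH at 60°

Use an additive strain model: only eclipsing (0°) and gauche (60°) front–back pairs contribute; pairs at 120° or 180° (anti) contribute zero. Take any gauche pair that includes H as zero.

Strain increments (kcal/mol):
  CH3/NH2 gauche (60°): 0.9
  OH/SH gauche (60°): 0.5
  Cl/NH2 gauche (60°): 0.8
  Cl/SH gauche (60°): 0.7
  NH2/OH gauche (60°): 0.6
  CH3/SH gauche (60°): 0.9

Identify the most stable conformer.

C

A is staggered. SH at 0° is gauche with CH3 at 300° (0.9); SH at 0° is gauche with Cl at 60° (0.7); NH2 at 120° is gauche with Cl at 60° (0.8); NH2 at 120° is gauche with OH at 180° (0.6). Total 3.0 kcal/mol.
B is staggered. SH at 0° is gauche with CH3 at 60° (0.9); SH at 0° is gauche with OH at 300° (0.5); NH2 at 120° is gauche with CH3 at 60° (0.9); NH2 at 120° is gauche with Cl at 180° (0.8). Total 3.1 kcal/mol.
C is staggered. SH at 0° is gauche with Cl at 300° (0.7); SH at 0° is gauche with OH at 60° (0.5); NH2 at 120° is gauche with CH3 at 180° (0.9); NH2 at 120° is gauche with OH at 60° (0.6). Total 2.7 kcal/mol.
C has the lowest total (2.7 kcal/mol).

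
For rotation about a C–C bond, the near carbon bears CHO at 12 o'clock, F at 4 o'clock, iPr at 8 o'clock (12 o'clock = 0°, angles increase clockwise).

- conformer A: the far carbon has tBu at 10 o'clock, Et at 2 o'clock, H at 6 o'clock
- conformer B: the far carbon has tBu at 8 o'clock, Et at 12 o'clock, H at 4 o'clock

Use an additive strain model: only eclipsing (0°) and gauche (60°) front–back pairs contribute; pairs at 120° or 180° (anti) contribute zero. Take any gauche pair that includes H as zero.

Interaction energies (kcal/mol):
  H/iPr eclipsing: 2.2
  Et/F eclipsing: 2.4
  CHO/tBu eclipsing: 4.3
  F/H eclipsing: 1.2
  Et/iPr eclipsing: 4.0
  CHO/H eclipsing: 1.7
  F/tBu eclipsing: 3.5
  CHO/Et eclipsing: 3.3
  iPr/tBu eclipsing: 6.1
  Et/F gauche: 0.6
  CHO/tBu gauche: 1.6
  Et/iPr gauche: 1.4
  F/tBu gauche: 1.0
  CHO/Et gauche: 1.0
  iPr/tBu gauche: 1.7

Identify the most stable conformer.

A is staggered. CHO at 0° is gauche with tBu at 300° (1.6); CHO at 0° is gauche with Et at 60° (1.0); F at 120° is gauche with Et at 60° (0.6); iPr at 240° is gauche with tBu at 300° (1.7). Total 4.9 kcal/mol.
B is eclipsed. CHO at 0° is eclipsed with Et at 0° (3.3); F at 120° is eclipsed with H at 120° (1.2); iPr at 240° is eclipsed with tBu at 240° (6.1). Total 10.6 kcal/mol.
A has the lowest total (4.9 kcal/mol).

A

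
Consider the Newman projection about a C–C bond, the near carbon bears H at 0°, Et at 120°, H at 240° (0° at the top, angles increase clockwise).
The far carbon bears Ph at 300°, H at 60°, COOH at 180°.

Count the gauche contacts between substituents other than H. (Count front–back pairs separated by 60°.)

Non-H gauche pairs: Et(120°)/COOH(180°) — 1 interaction.

1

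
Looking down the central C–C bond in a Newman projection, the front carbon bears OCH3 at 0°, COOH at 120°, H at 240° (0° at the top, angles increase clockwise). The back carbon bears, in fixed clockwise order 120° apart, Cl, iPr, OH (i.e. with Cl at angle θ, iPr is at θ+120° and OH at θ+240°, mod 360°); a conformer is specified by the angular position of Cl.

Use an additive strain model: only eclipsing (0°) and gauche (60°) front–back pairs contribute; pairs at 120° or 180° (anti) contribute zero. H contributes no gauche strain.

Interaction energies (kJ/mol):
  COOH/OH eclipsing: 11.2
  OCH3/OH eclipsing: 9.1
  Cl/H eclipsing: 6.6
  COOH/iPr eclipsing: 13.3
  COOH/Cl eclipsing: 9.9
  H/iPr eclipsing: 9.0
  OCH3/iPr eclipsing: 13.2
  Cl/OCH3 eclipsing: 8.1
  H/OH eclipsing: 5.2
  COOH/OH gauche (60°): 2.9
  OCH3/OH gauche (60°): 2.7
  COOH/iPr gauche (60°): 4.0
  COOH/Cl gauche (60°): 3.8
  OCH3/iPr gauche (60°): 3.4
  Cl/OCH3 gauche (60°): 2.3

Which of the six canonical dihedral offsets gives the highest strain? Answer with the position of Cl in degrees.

Cl at 0° is eclipsed. OCH3 at 0° is eclipsed with Cl at 0° (8.1); COOH at 120° is eclipsed with iPr at 120° (13.3); H at 240° is eclipsed with OH at 240° (5.2). Total 26.6 kJ/mol.
Cl at 60° is staggered. OCH3 at 0° is gauche with Cl at 60° (2.3); OCH3 at 0° is gauche with OH at 300° (2.7); COOH at 120° is gauche with Cl at 60° (3.8); COOH at 120° is gauche with iPr at 180° (4.0). Total 12.8 kJ/mol.
Cl at 120° is eclipsed. OCH3 at 0° is eclipsed with OH at 0° (9.1); COOH at 120° is eclipsed with Cl at 120° (9.9); H at 240° is eclipsed with iPr at 240° (9.0). Total 28.0 kJ/mol.
Cl at 180° is staggered. OCH3 at 0° is gauche with iPr at 300° (3.4); OCH3 at 0° is gauche with OH at 60° (2.7); COOH at 120° is gauche with Cl at 180° (3.8); COOH at 120° is gauche with OH at 60° (2.9). Total 12.8 kJ/mol.
Cl at 240° is eclipsed. OCH3 at 0° is eclipsed with iPr at 0° (13.2); COOH at 120° is eclipsed with OH at 120° (11.2); H at 240° is eclipsed with Cl at 240° (6.6). Total 31.0 kJ/mol.
Cl at 300° is staggered. OCH3 at 0° is gauche with Cl at 300° (2.3); OCH3 at 0° is gauche with iPr at 60° (3.4); COOH at 120° is gauche with iPr at 60° (4.0); COOH at 120° is gauche with OH at 180° (2.9). Total 12.6 kJ/mol.
The maximum (31.0 kJ/mol) occurs with Cl at 240°.

240°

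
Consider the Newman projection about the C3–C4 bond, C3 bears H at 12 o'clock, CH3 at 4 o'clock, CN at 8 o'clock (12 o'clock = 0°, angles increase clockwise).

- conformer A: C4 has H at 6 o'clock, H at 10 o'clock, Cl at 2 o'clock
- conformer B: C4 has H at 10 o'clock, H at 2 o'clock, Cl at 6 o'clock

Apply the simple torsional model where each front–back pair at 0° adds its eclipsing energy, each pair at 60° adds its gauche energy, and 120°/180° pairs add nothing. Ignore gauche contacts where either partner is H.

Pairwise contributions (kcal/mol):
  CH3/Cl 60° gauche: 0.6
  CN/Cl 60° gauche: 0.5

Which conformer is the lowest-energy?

A (staggered): CH3–Cl gauche; 0.6 = 0.6 kcal/mol.
B (staggered): CH3–Cl gauche, CN–Cl gauche; 0.6 + 0.5 = 1.1 kcal/mol.
A has the lowest total (0.6 kcal/mol).

A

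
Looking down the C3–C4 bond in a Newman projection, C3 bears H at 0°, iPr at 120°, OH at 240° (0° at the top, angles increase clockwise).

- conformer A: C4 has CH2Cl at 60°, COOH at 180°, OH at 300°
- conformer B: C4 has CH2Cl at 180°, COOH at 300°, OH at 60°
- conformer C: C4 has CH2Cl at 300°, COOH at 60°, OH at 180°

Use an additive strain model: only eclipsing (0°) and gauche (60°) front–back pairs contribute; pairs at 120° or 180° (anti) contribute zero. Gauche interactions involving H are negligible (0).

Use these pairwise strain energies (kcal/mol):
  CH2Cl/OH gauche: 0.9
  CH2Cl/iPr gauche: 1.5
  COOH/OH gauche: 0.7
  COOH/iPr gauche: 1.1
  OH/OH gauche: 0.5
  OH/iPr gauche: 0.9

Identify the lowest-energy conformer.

A (staggered): iPr(120°)/CH2Cl(60°) gauche 1.5; iPr(120°)/COOH(180°) gauche 1.1; OH(240°)/COOH(180°) gauche 0.7; OH(240°)/OH(300°) gauche 0.5 → 3.8 kcal/mol.
B (staggered): iPr(120°)/CH2Cl(180°) gauche 1.5; iPr(120°)/OH(60°) gauche 0.9; OH(240°)/CH2Cl(180°) gauche 0.9; OH(240°)/COOH(300°) gauche 0.7 → 4.0 kcal/mol.
C (staggered): iPr(120°)/COOH(60°) gauche 1.1; iPr(120°)/OH(180°) gauche 0.9; OH(240°)/CH2Cl(300°) gauche 0.9; OH(240°)/OH(180°) gauche 0.5 → 3.4 kcal/mol.
C has the lowest total (3.4 kcal/mol).

C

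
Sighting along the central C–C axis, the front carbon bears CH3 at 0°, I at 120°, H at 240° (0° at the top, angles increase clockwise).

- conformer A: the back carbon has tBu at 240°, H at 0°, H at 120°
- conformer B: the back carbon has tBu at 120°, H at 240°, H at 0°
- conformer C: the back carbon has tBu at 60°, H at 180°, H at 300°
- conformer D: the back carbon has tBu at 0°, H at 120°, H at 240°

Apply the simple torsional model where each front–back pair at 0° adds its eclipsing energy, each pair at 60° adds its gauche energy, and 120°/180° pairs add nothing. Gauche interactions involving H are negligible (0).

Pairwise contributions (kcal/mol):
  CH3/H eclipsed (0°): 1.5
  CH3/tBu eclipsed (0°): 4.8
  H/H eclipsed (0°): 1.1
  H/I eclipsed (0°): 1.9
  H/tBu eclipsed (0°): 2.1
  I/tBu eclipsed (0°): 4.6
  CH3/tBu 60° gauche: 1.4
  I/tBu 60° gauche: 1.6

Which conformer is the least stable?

D

A (eclipsed): CH3–H eclipsed, I–H eclipsed, H–tBu eclipsed; 1.5 + 1.9 + 2.1 = 5.5 kcal/mol.
B (eclipsed): CH3–H eclipsed, I–tBu eclipsed, H–H eclipsed; 1.5 + 4.6 + 1.1 = 7.2 kcal/mol.
C (staggered): CH3–tBu gauche, I–tBu gauche; 1.4 + 1.6 = 3.0 kcal/mol.
D (eclipsed): CH3–tBu eclipsed, I–H eclipsed, H–H eclipsed; 4.8 + 1.9 + 1.1 = 7.8 kcal/mol.
D has the highest total (7.8 kcal/mol).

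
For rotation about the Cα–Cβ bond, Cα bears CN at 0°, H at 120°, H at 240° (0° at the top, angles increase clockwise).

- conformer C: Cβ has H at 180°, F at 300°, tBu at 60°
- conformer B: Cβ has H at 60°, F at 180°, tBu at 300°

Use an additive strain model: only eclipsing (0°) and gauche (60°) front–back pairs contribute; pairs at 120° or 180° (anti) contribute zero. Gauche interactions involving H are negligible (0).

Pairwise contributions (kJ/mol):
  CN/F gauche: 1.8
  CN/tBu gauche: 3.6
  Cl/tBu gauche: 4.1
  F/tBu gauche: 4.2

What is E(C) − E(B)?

C (staggered): CN(0°)/F(300°) gauche 1.8; CN(0°)/tBu(60°) gauche 3.6 → 5.4 kJ/mol.
B (staggered): CN(0°)/tBu(300°) gauche 3.6 → 3.6 kJ/mol.
E(C) − E(B) = 5.4 − 3.6 = +1.8 kJ/mol.

+1.8 kJ/mol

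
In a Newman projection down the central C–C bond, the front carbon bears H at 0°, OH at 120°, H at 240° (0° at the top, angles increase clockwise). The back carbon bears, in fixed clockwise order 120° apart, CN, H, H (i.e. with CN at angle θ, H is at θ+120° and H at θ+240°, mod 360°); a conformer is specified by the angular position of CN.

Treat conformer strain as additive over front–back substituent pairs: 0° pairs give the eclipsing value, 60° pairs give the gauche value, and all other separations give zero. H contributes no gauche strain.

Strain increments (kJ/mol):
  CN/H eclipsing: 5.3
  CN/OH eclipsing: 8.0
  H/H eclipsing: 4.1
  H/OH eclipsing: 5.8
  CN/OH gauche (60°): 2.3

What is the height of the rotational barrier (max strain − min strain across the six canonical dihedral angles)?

16.2 kJ/mol

CN at 0° (eclipsed): H(0°)/CN(0°) eclipsed 5.3; OH(120°)/H(120°) eclipsed 5.8; H(240°)/H(240°) eclipsed 4.1 → 15.2 kJ/mol.
CN at 60° (staggered): OH(120°)/CN(60°) gauche 2.3 → 2.3 kJ/mol.
CN at 120° (eclipsed): H(0°)/H(0°) eclipsed 4.1; OH(120°)/CN(120°) eclipsed 8.0; H(240°)/H(240°) eclipsed 4.1 → 16.2 kJ/mol.
CN at 180° (staggered): OH(120°)/CN(180°) gauche 2.3 → 2.3 kJ/mol.
CN at 240° (eclipsed): H(0°)/H(0°) eclipsed 4.1; OH(120°)/H(120°) eclipsed 5.8; H(240°)/CN(240°) eclipsed 5.3 → 15.2 kJ/mol.
CN at 300° (staggered): no non-H gauche contacts → 0.0 kJ/mol.
Max at 120° (16.2 kJ/mol), min at 300° (0.0 kJ/mol); barrier = 16.2 kJ/mol.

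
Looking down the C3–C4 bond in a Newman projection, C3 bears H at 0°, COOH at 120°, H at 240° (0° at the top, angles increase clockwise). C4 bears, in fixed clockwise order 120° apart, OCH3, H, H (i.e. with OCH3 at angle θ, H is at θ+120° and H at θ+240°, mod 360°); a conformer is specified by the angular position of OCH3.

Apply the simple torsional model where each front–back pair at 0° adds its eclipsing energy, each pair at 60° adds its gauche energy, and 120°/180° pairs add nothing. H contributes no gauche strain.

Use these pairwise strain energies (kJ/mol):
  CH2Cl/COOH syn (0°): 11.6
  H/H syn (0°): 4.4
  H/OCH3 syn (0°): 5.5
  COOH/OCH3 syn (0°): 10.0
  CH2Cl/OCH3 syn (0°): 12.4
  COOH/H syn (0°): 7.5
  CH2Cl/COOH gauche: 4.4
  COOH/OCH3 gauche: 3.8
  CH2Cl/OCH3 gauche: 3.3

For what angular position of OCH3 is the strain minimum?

300°

OCH3 at 0° (eclipsed): H–OCH3 eclipsed, COOH–H eclipsed, H–H eclipsed; 5.5 + 7.5 + 4.4 = 17.4 kJ/mol.
OCH3 at 60° (staggered): COOH–OCH3 gauche; 3.8 = 3.8 kJ/mol.
OCH3 at 120° (eclipsed): H–H eclipsed, COOH–OCH3 eclipsed, H–H eclipsed; 4.4 + 10.0 + 4.4 = 18.8 kJ/mol.
OCH3 at 180° (staggered): COOH–OCH3 gauche; 3.8 = 3.8 kJ/mol.
OCH3 at 240° (eclipsed): H–H eclipsed, COOH–H eclipsed, H–OCH3 eclipsed; 4.4 + 7.5 + 5.5 = 17.4 kJ/mol.
OCH3 at 300° (staggered): no non-H gauche contacts → 0.0 kJ/mol.
The minimum (0.0 kJ/mol) occurs with OCH3 at 300°.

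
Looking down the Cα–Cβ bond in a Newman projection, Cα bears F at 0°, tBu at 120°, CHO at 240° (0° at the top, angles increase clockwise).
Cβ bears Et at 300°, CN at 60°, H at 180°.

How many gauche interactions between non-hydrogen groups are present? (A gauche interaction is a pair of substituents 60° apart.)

Non-H gauche pairs: F(0°)/Et(300°); F(0°)/CN(60°); tBu(120°)/CN(60°); CHO(240°)/Et(300°) — 4 interactions.

4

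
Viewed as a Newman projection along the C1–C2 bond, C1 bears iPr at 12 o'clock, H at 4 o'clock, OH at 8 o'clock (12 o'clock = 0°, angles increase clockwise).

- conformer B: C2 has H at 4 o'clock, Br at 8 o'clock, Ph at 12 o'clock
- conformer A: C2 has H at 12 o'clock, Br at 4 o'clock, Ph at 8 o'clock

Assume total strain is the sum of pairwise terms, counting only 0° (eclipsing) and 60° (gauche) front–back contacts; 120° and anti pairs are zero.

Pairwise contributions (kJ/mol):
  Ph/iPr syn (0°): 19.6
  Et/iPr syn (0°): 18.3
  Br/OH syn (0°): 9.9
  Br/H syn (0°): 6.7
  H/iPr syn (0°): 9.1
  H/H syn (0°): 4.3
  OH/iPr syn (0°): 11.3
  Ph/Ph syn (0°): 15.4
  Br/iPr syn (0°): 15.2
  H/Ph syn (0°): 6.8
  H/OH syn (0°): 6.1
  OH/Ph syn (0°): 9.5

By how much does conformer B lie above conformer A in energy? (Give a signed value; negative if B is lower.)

B is eclipsed. iPr at 0° is eclipsed with Ph at 0° (19.6); H at 120° is eclipsed with H at 120° (4.3); OH at 240° is eclipsed with Br at 240° (9.9). Total 33.8 kJ/mol.
A is eclipsed. iPr at 0° is eclipsed with H at 0° (9.1); H at 120° is eclipsed with Br at 120° (6.7); OH at 240° is eclipsed with Ph at 240° (9.5). Total 25.3 kJ/mol.
E(B) − E(A) = 33.8 − 25.3 = +8.5 kJ/mol.

+8.5 kJ/mol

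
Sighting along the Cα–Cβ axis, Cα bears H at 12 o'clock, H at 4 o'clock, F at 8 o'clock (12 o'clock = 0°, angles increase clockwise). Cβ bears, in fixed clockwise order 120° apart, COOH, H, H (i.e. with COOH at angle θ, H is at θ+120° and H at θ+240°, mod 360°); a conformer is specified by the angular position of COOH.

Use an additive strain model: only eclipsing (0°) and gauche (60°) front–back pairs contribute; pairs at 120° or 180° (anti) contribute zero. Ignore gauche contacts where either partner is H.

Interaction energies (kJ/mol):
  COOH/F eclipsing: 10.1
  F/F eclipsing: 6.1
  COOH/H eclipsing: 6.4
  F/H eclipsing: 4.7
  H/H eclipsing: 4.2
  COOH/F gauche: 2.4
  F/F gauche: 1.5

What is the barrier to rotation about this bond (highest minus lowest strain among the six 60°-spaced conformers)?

COOH at 0° is eclipsed. H at 0° is eclipsed with COOH at 0° (6.4); H at 120° is eclipsed with H at 120° (4.2); F at 240° is eclipsed with H at 240° (4.7). Total 15.3 kJ/mol.
COOH at 60° (staggered): no non-H gauche contacts → 0.0 kJ/mol.
COOH at 120° is eclipsed. H at 0° is eclipsed with H at 0° (4.2); H at 120° is eclipsed with COOH at 120° (6.4); F at 240° is eclipsed with H at 240° (4.7). Total 15.3 kJ/mol.
COOH at 180° is staggered. F at 240° is gauche with COOH at 180° (2.4). Total 2.4 kJ/mol.
COOH at 240° is eclipsed. H at 0° is eclipsed with H at 0° (4.2); H at 120° is eclipsed with H at 120° (4.2); F at 240° is eclipsed with COOH at 240° (10.1). Total 18.5 kJ/mol.
COOH at 300° is staggered. F at 240° is gauche with COOH at 300° (2.4). Total 2.4 kJ/mol.
Max at 240° (18.5 kJ/mol), min at 60° (0.0 kJ/mol); barrier = 18.5 kJ/mol.

18.5 kJ/mol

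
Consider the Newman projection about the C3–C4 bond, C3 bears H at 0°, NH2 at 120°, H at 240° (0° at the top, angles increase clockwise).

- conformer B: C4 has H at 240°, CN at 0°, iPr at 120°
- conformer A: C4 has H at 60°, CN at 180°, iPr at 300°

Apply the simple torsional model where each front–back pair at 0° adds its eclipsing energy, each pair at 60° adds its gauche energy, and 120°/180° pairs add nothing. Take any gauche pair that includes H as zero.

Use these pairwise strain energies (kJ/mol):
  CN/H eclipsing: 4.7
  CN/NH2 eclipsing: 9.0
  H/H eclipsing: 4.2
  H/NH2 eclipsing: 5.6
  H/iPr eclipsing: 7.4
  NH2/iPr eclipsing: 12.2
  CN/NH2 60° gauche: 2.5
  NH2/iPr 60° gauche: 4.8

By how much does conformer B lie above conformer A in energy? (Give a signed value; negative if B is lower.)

+18.6 kJ/mol

B (eclipsed): H(0°)/CN(0°) eclipsed 4.7; NH2(120°)/iPr(120°) eclipsed 12.2; H(240°)/H(240°) eclipsed 4.2 → 21.1 kJ/mol.
A (staggered): NH2(120°)/CN(180°) gauche 2.5 → 2.5 kJ/mol.
E(B) − E(A) = 21.1 − 2.5 = +18.6 kJ/mol.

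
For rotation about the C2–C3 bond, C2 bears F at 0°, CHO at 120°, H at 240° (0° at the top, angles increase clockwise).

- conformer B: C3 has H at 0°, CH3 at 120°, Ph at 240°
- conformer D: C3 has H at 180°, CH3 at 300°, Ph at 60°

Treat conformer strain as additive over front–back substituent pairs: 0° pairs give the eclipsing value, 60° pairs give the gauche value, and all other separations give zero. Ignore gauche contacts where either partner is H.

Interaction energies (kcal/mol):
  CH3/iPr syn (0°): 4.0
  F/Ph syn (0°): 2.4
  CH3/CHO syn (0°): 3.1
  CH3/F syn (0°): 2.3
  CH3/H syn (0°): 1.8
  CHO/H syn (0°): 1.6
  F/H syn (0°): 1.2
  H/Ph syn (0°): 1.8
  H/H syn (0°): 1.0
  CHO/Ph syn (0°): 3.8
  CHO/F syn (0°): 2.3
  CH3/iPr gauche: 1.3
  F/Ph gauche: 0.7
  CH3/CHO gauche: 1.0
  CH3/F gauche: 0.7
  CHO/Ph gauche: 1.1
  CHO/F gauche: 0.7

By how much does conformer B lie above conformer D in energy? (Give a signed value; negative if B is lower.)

+3.6 kcal/mol

B (eclipsed): F(0°)/H(0°) eclipsed 1.2; CHO(120°)/CH3(120°) eclipsed 3.1; H(240°)/Ph(240°) eclipsed 1.8 → 6.1 kcal/mol.
D (staggered): F(0°)/CH3(300°) gauche 0.7; F(0°)/Ph(60°) gauche 0.7; CHO(120°)/Ph(60°) gauche 1.1 → 2.5 kcal/mol.
E(B) − E(D) = 6.1 − 2.5 = +3.6 kcal/mol.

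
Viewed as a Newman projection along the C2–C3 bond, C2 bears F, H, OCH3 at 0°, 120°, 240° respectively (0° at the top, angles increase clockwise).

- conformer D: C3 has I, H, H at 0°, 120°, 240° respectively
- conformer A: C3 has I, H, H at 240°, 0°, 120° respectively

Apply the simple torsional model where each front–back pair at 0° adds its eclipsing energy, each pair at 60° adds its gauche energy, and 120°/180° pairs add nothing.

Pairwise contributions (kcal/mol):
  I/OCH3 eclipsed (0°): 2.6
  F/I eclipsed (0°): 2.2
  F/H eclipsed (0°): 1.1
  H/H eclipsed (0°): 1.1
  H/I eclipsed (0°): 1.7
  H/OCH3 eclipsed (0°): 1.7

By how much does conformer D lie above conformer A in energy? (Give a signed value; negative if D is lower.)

D (eclipsed): F–I eclipsed, H–H eclipsed, OCH3–H eclipsed; 2.2 + 1.1 + 1.7 = 5.0 kcal/mol.
A (eclipsed): F–H eclipsed, H–H eclipsed, OCH3–I eclipsed; 1.1 + 1.1 + 2.6 = 4.8 kcal/mol.
E(D) − E(A) = 5.0 − 4.8 = +0.2 kcal/mol.

+0.2 kcal/mol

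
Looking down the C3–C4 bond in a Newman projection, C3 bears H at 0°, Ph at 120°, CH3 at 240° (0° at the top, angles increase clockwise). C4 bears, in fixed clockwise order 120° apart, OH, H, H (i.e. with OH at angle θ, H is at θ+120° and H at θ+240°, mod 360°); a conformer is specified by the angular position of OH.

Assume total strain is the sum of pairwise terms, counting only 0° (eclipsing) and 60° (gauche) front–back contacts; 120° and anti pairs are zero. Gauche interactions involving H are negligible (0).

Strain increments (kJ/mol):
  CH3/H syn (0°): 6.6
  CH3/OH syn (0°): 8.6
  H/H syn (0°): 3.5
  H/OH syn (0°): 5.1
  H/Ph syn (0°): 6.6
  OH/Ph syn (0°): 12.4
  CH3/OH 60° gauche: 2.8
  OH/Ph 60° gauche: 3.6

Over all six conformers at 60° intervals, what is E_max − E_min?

19.7 kJ/mol

OH at 0° (eclipsed): H(0°)/OH(0°) eclipsed 5.1; Ph(120°)/H(120°) eclipsed 6.6; CH3(240°)/H(240°) eclipsed 6.6 → 18.3 kJ/mol.
OH at 60° (staggered): Ph(120°)/OH(60°) gauche 3.6 → 3.6 kJ/mol.
OH at 120° (eclipsed): H(0°)/H(0°) eclipsed 3.5; Ph(120°)/OH(120°) eclipsed 12.4; CH3(240°)/H(240°) eclipsed 6.6 → 22.5 kJ/mol.
OH at 180° (staggered): Ph(120°)/OH(180°) gauche 3.6; CH3(240°)/OH(180°) gauche 2.8 → 6.4 kJ/mol.
OH at 240° (eclipsed): H(0°)/H(0°) eclipsed 3.5; Ph(120°)/H(120°) eclipsed 6.6; CH3(240°)/OH(240°) eclipsed 8.6 → 18.7 kJ/mol.
OH at 300° (staggered): CH3(240°)/OH(300°) gauche 2.8 → 2.8 kJ/mol.
Max at 120° (22.5 kJ/mol), min at 300° (2.8 kJ/mol); barrier = 19.7 kJ/mol.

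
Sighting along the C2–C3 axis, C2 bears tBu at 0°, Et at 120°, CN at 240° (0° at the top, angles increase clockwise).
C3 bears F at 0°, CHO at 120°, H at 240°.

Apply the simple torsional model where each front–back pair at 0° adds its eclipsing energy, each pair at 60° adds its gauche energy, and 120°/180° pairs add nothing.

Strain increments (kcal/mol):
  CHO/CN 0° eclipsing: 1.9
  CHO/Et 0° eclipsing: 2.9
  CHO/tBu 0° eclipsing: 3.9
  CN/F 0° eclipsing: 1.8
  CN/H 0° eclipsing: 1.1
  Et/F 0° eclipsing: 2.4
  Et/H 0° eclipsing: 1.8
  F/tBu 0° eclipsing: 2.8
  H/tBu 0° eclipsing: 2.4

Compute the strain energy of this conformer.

This conformer (eclipsed): tBu(0°)/F(0°) eclipsed 2.8; Et(120°)/CHO(120°) eclipsed 2.9; CN(240°)/H(240°) eclipsed 1.1 → 6.8 kcal/mol.

6.8 kcal/mol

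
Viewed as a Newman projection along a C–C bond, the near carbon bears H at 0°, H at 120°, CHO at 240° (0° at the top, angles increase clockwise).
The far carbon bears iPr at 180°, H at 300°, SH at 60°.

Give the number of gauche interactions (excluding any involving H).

1

Non-H gauche pairs: CHO(240°)/iPr(180°) — 1 interaction.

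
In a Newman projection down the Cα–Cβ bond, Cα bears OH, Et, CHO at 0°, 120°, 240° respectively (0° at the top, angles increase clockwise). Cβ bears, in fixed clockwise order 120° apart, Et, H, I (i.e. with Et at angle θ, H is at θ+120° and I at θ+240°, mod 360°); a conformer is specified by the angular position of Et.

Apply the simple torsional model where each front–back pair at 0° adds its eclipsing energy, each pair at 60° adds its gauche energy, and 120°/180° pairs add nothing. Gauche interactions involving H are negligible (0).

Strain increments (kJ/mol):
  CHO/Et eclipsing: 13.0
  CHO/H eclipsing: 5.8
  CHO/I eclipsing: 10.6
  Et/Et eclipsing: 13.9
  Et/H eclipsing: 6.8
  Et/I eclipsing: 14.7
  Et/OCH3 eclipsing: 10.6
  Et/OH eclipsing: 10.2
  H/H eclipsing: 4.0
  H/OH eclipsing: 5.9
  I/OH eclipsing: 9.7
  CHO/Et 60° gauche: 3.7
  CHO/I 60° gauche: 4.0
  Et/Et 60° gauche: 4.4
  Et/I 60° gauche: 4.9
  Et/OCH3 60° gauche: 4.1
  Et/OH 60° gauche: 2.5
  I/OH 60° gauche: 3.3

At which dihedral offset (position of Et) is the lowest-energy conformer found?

60°

Et at 0° is eclipsed. OH at 0° is eclipsed with Et at 0° (10.2); Et at 120° is eclipsed with H at 120° (6.8); CHO at 240° is eclipsed with I at 240° (10.6). Total 27.6 kJ/mol.
Et at 60° is staggered. OH at 0° is gauche with Et at 60° (2.5); OH at 0° is gauche with I at 300° (3.3); Et at 120° is gauche with Et at 60° (4.4); CHO at 240° is gauche with I at 300° (4.0). Total 14.2 kJ/mol.
Et at 120° is eclipsed. OH at 0° is eclipsed with I at 0° (9.7); Et at 120° is eclipsed with Et at 120° (13.9); CHO at 240° is eclipsed with H at 240° (5.8). Total 29.4 kJ/mol.
Et at 180° is staggered. OH at 0° is gauche with I at 60° (3.3); Et at 120° is gauche with Et at 180° (4.4); Et at 120° is gauche with I at 60° (4.9); CHO at 240° is gauche with Et at 180° (3.7). Total 16.3 kJ/mol.
Et at 240° is eclipsed. OH at 0° is eclipsed with H at 0° (5.9); Et at 120° is eclipsed with I at 120° (14.7); CHO at 240° is eclipsed with Et at 240° (13.0). Total 33.6 kJ/mol.
Et at 300° is staggered. OH at 0° is gauche with Et at 300° (2.5); Et at 120° is gauche with I at 180° (4.9); CHO at 240° is gauche with Et at 300° (3.7); CHO at 240° is gauche with I at 180° (4.0). Total 15.1 kJ/mol.
The minimum (14.2 kJ/mol) occurs with Et at 60°.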